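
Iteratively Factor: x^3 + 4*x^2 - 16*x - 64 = (x - 4)*(x^2 + 8*x + 16) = (x - 4)*(x + 4)*(x + 4)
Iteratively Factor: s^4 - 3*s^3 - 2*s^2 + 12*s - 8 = (s - 1)*(s^3 - 2*s^2 - 4*s + 8) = (s - 1)*(s + 2)*(s^2 - 4*s + 4) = (s - 2)*(s - 1)*(s + 2)*(s - 2)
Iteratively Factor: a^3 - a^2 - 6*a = (a)*(a^2 - a - 6) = a*(a + 2)*(a - 3)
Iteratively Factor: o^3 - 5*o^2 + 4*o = (o)*(o^2 - 5*o + 4) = o*(o - 1)*(o - 4)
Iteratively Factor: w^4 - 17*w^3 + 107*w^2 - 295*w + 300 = (w - 5)*(w^3 - 12*w^2 + 47*w - 60) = (w - 5)^2*(w^2 - 7*w + 12) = (w - 5)^2*(w - 4)*(w - 3)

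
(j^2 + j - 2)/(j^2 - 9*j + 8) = (j + 2)/(j - 8)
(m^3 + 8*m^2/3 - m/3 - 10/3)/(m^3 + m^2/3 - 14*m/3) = (3*m^3 + 8*m^2 - m - 10)/(m*(3*m^2 + m - 14))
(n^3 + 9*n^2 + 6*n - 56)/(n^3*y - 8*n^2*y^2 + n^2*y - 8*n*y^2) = (n^3 + 9*n^2 + 6*n - 56)/(n*y*(n^2 - 8*n*y + n - 8*y))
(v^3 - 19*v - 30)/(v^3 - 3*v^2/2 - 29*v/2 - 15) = 2*(v + 3)/(2*v + 3)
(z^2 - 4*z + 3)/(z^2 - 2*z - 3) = (z - 1)/(z + 1)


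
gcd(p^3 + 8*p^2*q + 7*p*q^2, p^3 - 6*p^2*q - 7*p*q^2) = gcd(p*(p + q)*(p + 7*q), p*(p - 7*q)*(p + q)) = p^2 + p*q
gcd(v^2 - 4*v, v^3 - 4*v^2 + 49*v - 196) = v - 4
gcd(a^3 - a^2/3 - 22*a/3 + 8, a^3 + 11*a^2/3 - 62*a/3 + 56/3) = a^2 - 10*a/3 + 8/3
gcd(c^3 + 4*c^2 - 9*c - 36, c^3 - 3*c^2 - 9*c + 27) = c^2 - 9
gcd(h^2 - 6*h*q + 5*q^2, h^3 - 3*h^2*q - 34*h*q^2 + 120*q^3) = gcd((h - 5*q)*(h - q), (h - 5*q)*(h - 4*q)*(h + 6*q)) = -h + 5*q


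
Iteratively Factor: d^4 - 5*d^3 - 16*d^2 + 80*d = (d - 5)*(d^3 - 16*d) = (d - 5)*(d + 4)*(d^2 - 4*d) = d*(d - 5)*(d + 4)*(d - 4)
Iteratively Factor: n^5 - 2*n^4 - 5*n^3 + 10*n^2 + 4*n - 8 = (n - 2)*(n^4 - 5*n^2 + 4) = (n - 2)*(n + 2)*(n^3 - 2*n^2 - n + 2) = (n - 2)*(n + 1)*(n + 2)*(n^2 - 3*n + 2) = (n - 2)*(n - 1)*(n + 1)*(n + 2)*(n - 2)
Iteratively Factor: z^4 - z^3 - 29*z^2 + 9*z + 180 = (z + 3)*(z^3 - 4*z^2 - 17*z + 60) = (z + 3)*(z + 4)*(z^2 - 8*z + 15) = (z - 5)*(z + 3)*(z + 4)*(z - 3)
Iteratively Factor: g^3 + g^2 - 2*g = (g + 2)*(g^2 - g) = (g - 1)*(g + 2)*(g)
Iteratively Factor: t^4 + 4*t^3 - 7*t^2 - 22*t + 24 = (t - 1)*(t^3 + 5*t^2 - 2*t - 24) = (t - 2)*(t - 1)*(t^2 + 7*t + 12) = (t - 2)*(t - 1)*(t + 4)*(t + 3)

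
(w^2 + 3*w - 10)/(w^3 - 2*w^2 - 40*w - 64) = (-w^2 - 3*w + 10)/(-w^3 + 2*w^2 + 40*w + 64)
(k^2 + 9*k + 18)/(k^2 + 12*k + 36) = (k + 3)/(k + 6)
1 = 1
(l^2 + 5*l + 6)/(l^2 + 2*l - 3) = (l + 2)/(l - 1)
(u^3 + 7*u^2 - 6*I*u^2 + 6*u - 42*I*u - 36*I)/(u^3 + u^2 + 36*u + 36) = (u + 6)/(u + 6*I)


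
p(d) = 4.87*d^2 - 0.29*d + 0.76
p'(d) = 9.74*d - 0.29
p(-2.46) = 30.94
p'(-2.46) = -24.25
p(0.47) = 1.70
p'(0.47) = 4.29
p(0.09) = 0.77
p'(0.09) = 0.59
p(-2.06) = 22.02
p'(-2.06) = -20.35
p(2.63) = 33.68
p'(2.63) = 25.33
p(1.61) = 12.92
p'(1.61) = 15.39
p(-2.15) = 23.90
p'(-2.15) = -21.23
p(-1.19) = 8.00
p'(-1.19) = -11.88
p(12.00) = 698.56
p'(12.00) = 116.59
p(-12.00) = 705.52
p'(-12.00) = -117.17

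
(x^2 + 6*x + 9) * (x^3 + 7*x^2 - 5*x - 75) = x^5 + 13*x^4 + 46*x^3 - 42*x^2 - 495*x - 675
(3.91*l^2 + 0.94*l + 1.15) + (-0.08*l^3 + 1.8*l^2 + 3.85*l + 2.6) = -0.08*l^3 + 5.71*l^2 + 4.79*l + 3.75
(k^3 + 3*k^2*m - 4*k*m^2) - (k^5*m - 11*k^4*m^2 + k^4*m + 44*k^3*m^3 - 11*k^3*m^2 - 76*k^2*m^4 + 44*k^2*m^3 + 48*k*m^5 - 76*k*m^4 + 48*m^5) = -k^5*m + 11*k^4*m^2 - k^4*m - 44*k^3*m^3 + 11*k^3*m^2 + k^3 + 76*k^2*m^4 - 44*k^2*m^3 + 3*k^2*m - 48*k*m^5 + 76*k*m^4 - 4*k*m^2 - 48*m^5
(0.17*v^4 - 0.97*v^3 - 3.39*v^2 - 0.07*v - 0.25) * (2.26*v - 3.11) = 0.3842*v^5 - 2.7209*v^4 - 4.6447*v^3 + 10.3847*v^2 - 0.3473*v + 0.7775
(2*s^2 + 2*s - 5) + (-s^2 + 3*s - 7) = s^2 + 5*s - 12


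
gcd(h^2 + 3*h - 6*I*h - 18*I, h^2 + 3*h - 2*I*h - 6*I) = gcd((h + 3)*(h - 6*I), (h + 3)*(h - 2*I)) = h + 3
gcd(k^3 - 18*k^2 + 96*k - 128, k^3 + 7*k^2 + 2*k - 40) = k - 2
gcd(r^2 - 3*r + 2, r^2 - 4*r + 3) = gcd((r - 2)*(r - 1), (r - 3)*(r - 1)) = r - 1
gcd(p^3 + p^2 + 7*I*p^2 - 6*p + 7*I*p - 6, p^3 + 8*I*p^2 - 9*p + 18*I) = p + 6*I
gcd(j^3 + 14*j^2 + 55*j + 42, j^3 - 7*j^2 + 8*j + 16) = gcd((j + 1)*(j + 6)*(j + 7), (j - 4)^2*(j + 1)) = j + 1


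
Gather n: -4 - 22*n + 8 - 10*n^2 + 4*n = -10*n^2 - 18*n + 4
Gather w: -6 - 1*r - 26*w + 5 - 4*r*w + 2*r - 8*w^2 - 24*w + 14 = r - 8*w^2 + w*(-4*r - 50) + 13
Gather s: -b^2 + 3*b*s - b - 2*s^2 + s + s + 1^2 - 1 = -b^2 - b - 2*s^2 + s*(3*b + 2)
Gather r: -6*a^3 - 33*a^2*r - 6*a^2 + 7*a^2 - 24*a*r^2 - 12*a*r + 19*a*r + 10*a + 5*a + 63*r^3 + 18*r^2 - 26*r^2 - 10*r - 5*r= -6*a^3 + a^2 + 15*a + 63*r^3 + r^2*(-24*a - 8) + r*(-33*a^2 + 7*a - 15)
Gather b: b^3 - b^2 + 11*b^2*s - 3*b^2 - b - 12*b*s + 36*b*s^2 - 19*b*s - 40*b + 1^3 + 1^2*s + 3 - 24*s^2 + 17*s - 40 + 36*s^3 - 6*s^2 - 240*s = b^3 + b^2*(11*s - 4) + b*(36*s^2 - 31*s - 41) + 36*s^3 - 30*s^2 - 222*s - 36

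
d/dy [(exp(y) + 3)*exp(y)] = (2*exp(y) + 3)*exp(y)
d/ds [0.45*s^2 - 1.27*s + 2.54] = 0.9*s - 1.27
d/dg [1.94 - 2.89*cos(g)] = 2.89*sin(g)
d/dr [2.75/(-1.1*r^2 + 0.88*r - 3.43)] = (6.05*r - 2.42)/(1.1*r^2 - 0.88*r + 3.43)^2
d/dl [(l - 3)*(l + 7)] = 2*l + 4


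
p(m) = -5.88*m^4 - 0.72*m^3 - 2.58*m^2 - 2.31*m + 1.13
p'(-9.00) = 17015.25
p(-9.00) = -38240.86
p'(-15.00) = 78969.09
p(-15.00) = -295789.72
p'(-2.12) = 223.02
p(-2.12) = -117.48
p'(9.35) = -19464.65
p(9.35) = -45773.58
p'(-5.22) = 3311.17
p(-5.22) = -4320.46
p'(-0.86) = 15.49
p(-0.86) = -1.55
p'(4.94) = -2915.94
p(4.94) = -3661.79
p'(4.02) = -1585.93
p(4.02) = -1632.24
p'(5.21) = -3414.04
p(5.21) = -4515.16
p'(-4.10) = 1603.56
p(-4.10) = -1644.69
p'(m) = -23.52*m^3 - 2.16*m^2 - 5.16*m - 2.31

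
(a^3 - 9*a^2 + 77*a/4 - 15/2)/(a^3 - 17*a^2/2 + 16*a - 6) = (a - 5/2)/(a - 2)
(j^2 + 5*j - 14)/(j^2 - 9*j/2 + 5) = 2*(j + 7)/(2*j - 5)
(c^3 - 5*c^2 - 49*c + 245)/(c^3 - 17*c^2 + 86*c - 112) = (c^2 + 2*c - 35)/(c^2 - 10*c + 16)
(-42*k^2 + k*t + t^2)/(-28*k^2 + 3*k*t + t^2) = (-6*k + t)/(-4*k + t)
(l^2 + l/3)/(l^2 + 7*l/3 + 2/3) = l/(l + 2)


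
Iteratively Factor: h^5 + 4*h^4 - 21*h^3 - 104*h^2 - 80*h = (h + 1)*(h^4 + 3*h^3 - 24*h^2 - 80*h) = (h + 1)*(h + 4)*(h^3 - h^2 - 20*h) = (h - 5)*(h + 1)*(h + 4)*(h^2 + 4*h) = h*(h - 5)*(h + 1)*(h + 4)*(h + 4)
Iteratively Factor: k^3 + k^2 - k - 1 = (k - 1)*(k^2 + 2*k + 1) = (k - 1)*(k + 1)*(k + 1)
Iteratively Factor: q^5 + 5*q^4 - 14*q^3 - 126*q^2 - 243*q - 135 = (q + 3)*(q^4 + 2*q^3 - 20*q^2 - 66*q - 45) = (q - 5)*(q + 3)*(q^3 + 7*q^2 + 15*q + 9) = (q - 5)*(q + 1)*(q + 3)*(q^2 + 6*q + 9) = (q - 5)*(q + 1)*(q + 3)^2*(q + 3)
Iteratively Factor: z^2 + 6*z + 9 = (z + 3)*(z + 3)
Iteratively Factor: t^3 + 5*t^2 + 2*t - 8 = (t - 1)*(t^2 + 6*t + 8) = (t - 1)*(t + 4)*(t + 2)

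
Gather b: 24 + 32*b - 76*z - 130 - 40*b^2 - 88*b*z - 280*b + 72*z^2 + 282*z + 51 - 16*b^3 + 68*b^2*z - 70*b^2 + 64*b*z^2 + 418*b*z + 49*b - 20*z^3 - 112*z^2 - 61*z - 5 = -16*b^3 + b^2*(68*z - 110) + b*(64*z^2 + 330*z - 199) - 20*z^3 - 40*z^2 + 145*z - 60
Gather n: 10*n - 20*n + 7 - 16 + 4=-10*n - 5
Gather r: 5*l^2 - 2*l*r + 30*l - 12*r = 5*l^2 + 30*l + r*(-2*l - 12)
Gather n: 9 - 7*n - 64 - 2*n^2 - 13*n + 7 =-2*n^2 - 20*n - 48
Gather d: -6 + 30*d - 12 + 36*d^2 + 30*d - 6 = 36*d^2 + 60*d - 24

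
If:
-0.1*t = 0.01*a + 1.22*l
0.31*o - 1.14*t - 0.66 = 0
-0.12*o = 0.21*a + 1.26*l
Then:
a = -1.69283330684888*t - 1.27951692356587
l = 0.0104878436357858 - 0.0680915302717305*t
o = 3.67741935483871*t + 2.12903225806452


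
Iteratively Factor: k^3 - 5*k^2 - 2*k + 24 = (k - 3)*(k^2 - 2*k - 8) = (k - 3)*(k + 2)*(k - 4)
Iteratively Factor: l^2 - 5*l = (l)*(l - 5)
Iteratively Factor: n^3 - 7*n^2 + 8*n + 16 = (n - 4)*(n^2 - 3*n - 4) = (n - 4)^2*(n + 1)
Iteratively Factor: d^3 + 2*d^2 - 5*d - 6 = (d - 2)*(d^2 + 4*d + 3) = (d - 2)*(d + 3)*(d + 1)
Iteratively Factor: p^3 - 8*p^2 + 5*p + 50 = (p - 5)*(p^2 - 3*p - 10) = (p - 5)^2*(p + 2)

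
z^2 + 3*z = z*(z + 3)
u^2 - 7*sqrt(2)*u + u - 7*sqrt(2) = (u + 1)*(u - 7*sqrt(2))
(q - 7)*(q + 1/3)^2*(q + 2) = q^4 - 13*q^3/3 - 155*q^2/9 - 89*q/9 - 14/9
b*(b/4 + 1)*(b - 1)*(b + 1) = b^4/4 + b^3 - b^2/4 - b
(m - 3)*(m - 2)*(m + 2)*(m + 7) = m^4 + 4*m^3 - 25*m^2 - 16*m + 84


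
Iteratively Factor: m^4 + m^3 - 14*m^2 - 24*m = (m)*(m^3 + m^2 - 14*m - 24) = m*(m - 4)*(m^2 + 5*m + 6) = m*(m - 4)*(m + 2)*(m + 3)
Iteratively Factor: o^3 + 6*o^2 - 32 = (o + 4)*(o^2 + 2*o - 8) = (o - 2)*(o + 4)*(o + 4)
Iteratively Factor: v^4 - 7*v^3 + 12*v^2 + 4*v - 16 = (v - 2)*(v^3 - 5*v^2 + 2*v + 8) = (v - 2)^2*(v^2 - 3*v - 4) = (v - 4)*(v - 2)^2*(v + 1)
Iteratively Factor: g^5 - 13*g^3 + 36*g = (g - 2)*(g^4 + 2*g^3 - 9*g^2 - 18*g) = (g - 3)*(g - 2)*(g^3 + 5*g^2 + 6*g) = (g - 3)*(g - 2)*(g + 2)*(g^2 + 3*g) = g*(g - 3)*(g - 2)*(g + 2)*(g + 3)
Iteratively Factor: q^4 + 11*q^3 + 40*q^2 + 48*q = (q + 3)*(q^3 + 8*q^2 + 16*q) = (q + 3)*(q + 4)*(q^2 + 4*q) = (q + 3)*(q + 4)^2*(q)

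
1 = 1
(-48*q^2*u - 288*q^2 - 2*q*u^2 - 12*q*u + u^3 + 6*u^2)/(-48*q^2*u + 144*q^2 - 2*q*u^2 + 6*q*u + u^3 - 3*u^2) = (u + 6)/(u - 3)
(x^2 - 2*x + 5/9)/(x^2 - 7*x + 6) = (x^2 - 2*x + 5/9)/(x^2 - 7*x + 6)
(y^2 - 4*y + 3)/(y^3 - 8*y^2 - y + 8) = (y - 3)/(y^2 - 7*y - 8)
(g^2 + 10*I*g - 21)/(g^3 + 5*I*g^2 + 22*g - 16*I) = (g^2 + 10*I*g - 21)/(g^3 + 5*I*g^2 + 22*g - 16*I)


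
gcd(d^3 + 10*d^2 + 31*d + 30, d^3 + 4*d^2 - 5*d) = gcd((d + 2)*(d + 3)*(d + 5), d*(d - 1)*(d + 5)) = d + 5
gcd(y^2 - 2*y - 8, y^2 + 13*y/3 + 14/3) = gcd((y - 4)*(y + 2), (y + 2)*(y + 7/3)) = y + 2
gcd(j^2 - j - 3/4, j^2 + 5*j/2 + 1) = j + 1/2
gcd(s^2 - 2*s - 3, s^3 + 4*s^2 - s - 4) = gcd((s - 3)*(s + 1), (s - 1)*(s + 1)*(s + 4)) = s + 1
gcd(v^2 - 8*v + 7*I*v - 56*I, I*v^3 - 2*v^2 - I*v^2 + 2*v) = 1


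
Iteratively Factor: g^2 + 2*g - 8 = (g + 4)*(g - 2)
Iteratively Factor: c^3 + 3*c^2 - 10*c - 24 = (c + 2)*(c^2 + c - 12) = (c - 3)*(c + 2)*(c + 4)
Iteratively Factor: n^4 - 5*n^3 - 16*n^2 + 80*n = (n - 4)*(n^3 - n^2 - 20*n) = n*(n - 4)*(n^2 - n - 20) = n*(n - 5)*(n - 4)*(n + 4)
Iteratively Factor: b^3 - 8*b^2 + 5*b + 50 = (b + 2)*(b^2 - 10*b + 25) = (b - 5)*(b + 2)*(b - 5)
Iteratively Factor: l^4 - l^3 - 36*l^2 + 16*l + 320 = (l + 4)*(l^3 - 5*l^2 - 16*l + 80) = (l - 4)*(l + 4)*(l^2 - l - 20) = (l - 4)*(l + 4)^2*(l - 5)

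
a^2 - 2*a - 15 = (a - 5)*(a + 3)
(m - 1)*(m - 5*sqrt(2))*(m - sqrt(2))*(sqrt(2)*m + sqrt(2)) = sqrt(2)*m^4 - 12*m^3 + 9*sqrt(2)*m^2 + 12*m - 10*sqrt(2)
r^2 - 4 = (r - 2)*(r + 2)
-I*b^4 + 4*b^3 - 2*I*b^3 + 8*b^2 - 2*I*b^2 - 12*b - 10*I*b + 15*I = (b + 3)*(b - I)*(b + 5*I)*(-I*b + I)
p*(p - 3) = p^2 - 3*p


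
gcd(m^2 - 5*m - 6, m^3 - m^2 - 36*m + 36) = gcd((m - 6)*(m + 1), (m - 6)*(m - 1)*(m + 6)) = m - 6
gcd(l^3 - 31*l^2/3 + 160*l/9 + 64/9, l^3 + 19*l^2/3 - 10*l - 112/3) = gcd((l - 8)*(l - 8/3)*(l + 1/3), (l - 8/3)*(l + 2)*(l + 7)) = l - 8/3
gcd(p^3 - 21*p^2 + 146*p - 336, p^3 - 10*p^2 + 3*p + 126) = p^2 - 13*p + 42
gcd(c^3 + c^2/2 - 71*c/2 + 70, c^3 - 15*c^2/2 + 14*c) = c - 4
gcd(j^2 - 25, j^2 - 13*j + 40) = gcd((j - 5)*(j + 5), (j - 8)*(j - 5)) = j - 5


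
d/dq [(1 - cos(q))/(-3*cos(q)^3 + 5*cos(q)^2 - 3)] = (29*cos(q)/2 - 7*cos(2*q) + 3*cos(3*q)/2 - 10)*sin(q)/(3*cos(q)^3 - 5*cos(q)^2 + 3)^2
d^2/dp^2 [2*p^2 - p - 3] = 4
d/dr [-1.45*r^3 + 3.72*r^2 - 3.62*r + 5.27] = -4.35*r^2 + 7.44*r - 3.62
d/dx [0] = 0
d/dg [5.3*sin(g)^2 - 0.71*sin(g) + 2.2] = (10.6*sin(g) - 0.71)*cos(g)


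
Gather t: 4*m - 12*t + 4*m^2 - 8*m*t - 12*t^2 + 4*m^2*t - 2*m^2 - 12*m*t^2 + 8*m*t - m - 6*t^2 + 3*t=2*m^2 + 3*m + t^2*(-12*m - 18) + t*(4*m^2 - 9)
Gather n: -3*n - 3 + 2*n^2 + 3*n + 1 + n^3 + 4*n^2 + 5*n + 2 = n^3 + 6*n^2 + 5*n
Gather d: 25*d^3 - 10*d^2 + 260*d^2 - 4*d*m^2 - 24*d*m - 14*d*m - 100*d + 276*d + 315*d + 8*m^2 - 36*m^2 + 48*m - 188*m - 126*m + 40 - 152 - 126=25*d^3 + 250*d^2 + d*(-4*m^2 - 38*m + 491) - 28*m^2 - 266*m - 238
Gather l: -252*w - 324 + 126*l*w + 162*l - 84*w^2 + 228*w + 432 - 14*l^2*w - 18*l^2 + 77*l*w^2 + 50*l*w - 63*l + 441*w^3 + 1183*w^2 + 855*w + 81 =l^2*(-14*w - 18) + l*(77*w^2 + 176*w + 99) + 441*w^3 + 1099*w^2 + 831*w + 189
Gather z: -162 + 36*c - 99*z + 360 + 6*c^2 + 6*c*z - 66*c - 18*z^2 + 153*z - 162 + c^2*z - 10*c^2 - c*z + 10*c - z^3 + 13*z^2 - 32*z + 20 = -4*c^2 - 20*c - z^3 - 5*z^2 + z*(c^2 + 5*c + 22) + 56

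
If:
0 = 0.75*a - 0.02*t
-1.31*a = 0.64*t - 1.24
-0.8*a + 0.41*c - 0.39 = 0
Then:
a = 0.05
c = 1.05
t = 1.84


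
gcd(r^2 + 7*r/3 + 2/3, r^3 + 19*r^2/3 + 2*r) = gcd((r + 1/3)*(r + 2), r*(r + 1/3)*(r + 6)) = r + 1/3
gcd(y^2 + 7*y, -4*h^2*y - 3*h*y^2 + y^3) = y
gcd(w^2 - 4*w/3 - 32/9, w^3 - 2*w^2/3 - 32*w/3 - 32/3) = w + 4/3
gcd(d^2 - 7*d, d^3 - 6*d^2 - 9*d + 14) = d - 7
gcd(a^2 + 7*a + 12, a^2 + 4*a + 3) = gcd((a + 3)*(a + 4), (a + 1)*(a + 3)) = a + 3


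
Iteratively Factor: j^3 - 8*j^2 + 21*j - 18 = (j - 3)*(j^2 - 5*j + 6) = (j - 3)^2*(j - 2)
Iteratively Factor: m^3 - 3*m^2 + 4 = (m + 1)*(m^2 - 4*m + 4) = (m - 2)*(m + 1)*(m - 2)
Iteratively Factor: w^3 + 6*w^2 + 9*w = (w)*(w^2 + 6*w + 9) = w*(w + 3)*(w + 3)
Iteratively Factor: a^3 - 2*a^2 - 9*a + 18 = (a + 3)*(a^2 - 5*a + 6) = (a - 3)*(a + 3)*(a - 2)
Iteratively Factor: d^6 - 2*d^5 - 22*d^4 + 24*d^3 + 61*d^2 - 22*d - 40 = (d - 2)*(d^5 - 22*d^3 - 20*d^2 + 21*d + 20) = (d - 2)*(d - 1)*(d^4 + d^3 - 21*d^2 - 41*d - 20) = (d - 2)*(d - 1)*(d + 1)*(d^3 - 21*d - 20) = (d - 2)*(d - 1)*(d + 1)^2*(d^2 - d - 20) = (d - 2)*(d - 1)*(d + 1)^2*(d + 4)*(d - 5)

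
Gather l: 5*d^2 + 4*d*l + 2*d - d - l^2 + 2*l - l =5*d^2 + d - l^2 + l*(4*d + 1)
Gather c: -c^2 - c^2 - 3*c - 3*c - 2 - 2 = -2*c^2 - 6*c - 4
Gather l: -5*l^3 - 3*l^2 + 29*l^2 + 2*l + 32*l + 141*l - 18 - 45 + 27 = -5*l^3 + 26*l^2 + 175*l - 36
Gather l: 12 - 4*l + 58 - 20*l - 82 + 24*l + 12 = 0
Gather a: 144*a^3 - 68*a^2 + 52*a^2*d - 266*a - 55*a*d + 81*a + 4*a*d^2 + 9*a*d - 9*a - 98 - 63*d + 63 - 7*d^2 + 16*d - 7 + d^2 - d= 144*a^3 + a^2*(52*d - 68) + a*(4*d^2 - 46*d - 194) - 6*d^2 - 48*d - 42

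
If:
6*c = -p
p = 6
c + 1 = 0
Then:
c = -1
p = 6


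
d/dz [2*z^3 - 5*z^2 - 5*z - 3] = 6*z^2 - 10*z - 5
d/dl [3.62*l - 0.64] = 3.62000000000000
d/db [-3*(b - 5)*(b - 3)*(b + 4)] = -9*b^2 + 24*b + 51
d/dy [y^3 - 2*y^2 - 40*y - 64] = 3*y^2 - 4*y - 40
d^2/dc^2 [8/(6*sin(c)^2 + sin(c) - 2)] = 8*(-144*sin(c)^4 - 18*sin(c)^3 + 167*sin(c)^2 + 34*sin(c) + 26)/(6*sin(c)^2 + sin(c) - 2)^3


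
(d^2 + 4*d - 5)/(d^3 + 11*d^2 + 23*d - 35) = 1/(d + 7)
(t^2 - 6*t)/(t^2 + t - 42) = t/(t + 7)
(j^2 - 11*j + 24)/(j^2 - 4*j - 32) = (j - 3)/(j + 4)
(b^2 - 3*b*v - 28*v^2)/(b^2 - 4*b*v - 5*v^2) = (-b^2 + 3*b*v + 28*v^2)/(-b^2 + 4*b*v + 5*v^2)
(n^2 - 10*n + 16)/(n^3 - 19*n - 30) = (-n^2 + 10*n - 16)/(-n^3 + 19*n + 30)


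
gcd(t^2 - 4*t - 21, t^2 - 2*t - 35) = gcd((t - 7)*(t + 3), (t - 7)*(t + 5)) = t - 7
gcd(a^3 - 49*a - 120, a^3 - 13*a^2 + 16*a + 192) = a^2 - 5*a - 24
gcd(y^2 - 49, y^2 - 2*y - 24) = 1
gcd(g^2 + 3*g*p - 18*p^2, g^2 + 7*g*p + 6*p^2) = g + 6*p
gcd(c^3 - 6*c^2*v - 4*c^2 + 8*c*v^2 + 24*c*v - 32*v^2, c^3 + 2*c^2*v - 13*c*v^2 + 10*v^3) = -c + 2*v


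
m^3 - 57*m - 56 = (m - 8)*(m + 1)*(m + 7)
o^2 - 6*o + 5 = (o - 5)*(o - 1)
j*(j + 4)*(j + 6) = j^3 + 10*j^2 + 24*j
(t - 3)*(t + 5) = t^2 + 2*t - 15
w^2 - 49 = (w - 7)*(w + 7)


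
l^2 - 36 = (l - 6)*(l + 6)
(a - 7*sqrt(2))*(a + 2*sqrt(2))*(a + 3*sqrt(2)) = a^3 - 2*sqrt(2)*a^2 - 58*a - 84*sqrt(2)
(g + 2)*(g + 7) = g^2 + 9*g + 14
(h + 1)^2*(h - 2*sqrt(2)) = h^3 - 2*sqrt(2)*h^2 + 2*h^2 - 4*sqrt(2)*h + h - 2*sqrt(2)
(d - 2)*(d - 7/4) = d^2 - 15*d/4 + 7/2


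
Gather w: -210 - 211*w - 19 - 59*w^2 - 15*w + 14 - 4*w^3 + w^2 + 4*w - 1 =-4*w^3 - 58*w^2 - 222*w - 216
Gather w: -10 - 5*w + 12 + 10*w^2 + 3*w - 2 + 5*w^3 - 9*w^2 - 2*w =5*w^3 + w^2 - 4*w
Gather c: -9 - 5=-14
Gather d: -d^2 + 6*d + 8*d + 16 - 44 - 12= -d^2 + 14*d - 40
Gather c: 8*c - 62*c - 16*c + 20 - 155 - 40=-70*c - 175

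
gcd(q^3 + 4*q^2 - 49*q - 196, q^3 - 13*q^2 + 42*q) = q - 7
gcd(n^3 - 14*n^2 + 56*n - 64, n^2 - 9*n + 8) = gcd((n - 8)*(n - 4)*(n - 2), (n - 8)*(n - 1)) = n - 8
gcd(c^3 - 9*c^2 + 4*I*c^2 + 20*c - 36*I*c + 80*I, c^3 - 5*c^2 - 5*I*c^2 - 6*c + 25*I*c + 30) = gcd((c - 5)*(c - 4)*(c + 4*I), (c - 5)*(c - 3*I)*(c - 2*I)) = c - 5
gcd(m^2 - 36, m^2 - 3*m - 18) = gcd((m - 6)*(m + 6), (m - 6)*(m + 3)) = m - 6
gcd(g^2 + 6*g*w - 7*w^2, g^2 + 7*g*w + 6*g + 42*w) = g + 7*w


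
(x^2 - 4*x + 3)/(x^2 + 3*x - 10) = (x^2 - 4*x + 3)/(x^2 + 3*x - 10)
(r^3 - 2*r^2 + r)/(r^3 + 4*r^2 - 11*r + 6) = r/(r + 6)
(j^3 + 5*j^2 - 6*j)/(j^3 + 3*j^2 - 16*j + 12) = j/(j - 2)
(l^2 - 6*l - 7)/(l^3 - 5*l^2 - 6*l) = (l - 7)/(l*(l - 6))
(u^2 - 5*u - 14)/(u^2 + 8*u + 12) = (u - 7)/(u + 6)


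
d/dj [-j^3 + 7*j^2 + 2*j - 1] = -3*j^2 + 14*j + 2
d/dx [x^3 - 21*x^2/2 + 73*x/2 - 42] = 3*x^2 - 21*x + 73/2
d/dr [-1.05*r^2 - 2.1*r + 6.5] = -2.1*r - 2.1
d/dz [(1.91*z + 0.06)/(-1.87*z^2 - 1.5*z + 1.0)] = (3.5717*z^2 + 0.2244*z + 2.0)/(3.4969*z^4 + 5.61*z^3 - 1.49*z^2 - 3.0*z + 1.0)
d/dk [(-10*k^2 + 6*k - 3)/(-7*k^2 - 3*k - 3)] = 9*(8*k^2 + 2*k - 3)/(49*k^4 + 42*k^3 + 51*k^2 + 18*k + 9)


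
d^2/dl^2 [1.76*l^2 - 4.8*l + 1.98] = 3.52000000000000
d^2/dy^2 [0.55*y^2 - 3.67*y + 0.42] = 1.10000000000000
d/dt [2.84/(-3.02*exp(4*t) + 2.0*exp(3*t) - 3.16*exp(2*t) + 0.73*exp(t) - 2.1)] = (34.3072*exp(3*t) - 17.04*exp(2*t) + 17.9488*exp(t) - 2.0732)*exp(t)/(3.02*exp(4*t) - 2.0*exp(3*t) + 3.16*exp(2*t) - 0.73*exp(t) + 2.1)^2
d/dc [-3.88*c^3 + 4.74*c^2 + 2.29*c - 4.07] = -11.64*c^2 + 9.48*c + 2.29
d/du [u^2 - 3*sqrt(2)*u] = 2*u - 3*sqrt(2)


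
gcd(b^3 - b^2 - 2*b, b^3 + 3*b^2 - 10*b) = b^2 - 2*b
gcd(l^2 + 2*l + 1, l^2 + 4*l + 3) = l + 1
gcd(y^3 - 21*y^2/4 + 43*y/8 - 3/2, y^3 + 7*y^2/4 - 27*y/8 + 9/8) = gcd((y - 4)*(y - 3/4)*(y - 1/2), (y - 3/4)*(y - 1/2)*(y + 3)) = y^2 - 5*y/4 + 3/8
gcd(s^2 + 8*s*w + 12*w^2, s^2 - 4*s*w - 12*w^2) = s + 2*w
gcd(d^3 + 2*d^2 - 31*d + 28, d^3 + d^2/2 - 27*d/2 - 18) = d - 4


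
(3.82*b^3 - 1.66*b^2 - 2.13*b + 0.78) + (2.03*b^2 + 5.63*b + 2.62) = 3.82*b^3 + 0.37*b^2 + 3.5*b + 3.4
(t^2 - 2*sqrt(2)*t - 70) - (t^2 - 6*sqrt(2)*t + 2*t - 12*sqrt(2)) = -2*t + 4*sqrt(2)*t - 70 + 12*sqrt(2)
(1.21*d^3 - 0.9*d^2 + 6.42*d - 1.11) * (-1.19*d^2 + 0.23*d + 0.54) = -1.4399*d^5 + 1.3493*d^4 - 7.1934*d^3 + 2.3115*d^2 + 3.2115*d - 0.5994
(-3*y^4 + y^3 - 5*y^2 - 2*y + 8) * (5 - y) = 3*y^5 - 16*y^4 + 10*y^3 - 23*y^2 - 18*y + 40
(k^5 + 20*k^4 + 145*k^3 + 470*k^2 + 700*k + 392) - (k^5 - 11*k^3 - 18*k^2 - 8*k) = 20*k^4 + 156*k^3 + 488*k^2 + 708*k + 392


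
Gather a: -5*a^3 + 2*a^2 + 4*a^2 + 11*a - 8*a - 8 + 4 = -5*a^3 + 6*a^2 + 3*a - 4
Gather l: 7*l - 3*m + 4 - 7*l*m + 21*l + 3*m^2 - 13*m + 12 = l*(28 - 7*m) + 3*m^2 - 16*m + 16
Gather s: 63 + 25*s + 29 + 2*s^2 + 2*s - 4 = 2*s^2 + 27*s + 88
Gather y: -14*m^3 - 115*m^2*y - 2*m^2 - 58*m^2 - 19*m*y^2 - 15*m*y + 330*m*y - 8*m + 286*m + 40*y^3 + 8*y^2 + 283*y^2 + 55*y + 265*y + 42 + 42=-14*m^3 - 60*m^2 + 278*m + 40*y^3 + y^2*(291 - 19*m) + y*(-115*m^2 + 315*m + 320) + 84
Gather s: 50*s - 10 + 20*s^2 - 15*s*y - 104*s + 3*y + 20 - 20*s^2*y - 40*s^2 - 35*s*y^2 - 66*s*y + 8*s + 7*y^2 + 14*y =s^2*(-20*y - 20) + s*(-35*y^2 - 81*y - 46) + 7*y^2 + 17*y + 10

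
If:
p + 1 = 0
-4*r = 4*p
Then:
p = -1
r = 1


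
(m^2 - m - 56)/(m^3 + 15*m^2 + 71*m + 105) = (m - 8)/(m^2 + 8*m + 15)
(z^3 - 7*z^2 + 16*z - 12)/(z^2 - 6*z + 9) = (z^2 - 4*z + 4)/(z - 3)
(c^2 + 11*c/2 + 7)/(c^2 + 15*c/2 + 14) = (c + 2)/(c + 4)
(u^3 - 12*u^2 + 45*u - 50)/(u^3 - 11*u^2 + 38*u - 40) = (u - 5)/(u - 4)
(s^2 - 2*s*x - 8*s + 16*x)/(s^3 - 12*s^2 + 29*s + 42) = (s^2 - 2*s*x - 8*s + 16*x)/(s^3 - 12*s^2 + 29*s + 42)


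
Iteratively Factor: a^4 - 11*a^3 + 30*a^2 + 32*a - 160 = (a + 2)*(a^3 - 13*a^2 + 56*a - 80) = (a - 4)*(a + 2)*(a^2 - 9*a + 20) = (a - 4)^2*(a + 2)*(a - 5)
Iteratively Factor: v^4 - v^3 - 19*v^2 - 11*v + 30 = (v - 1)*(v^3 - 19*v - 30) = (v - 5)*(v - 1)*(v^2 + 5*v + 6) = (v - 5)*(v - 1)*(v + 3)*(v + 2)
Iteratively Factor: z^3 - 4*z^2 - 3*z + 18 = (z - 3)*(z^2 - z - 6) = (z - 3)*(z + 2)*(z - 3)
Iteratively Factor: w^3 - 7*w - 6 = (w - 3)*(w^2 + 3*w + 2) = (w - 3)*(w + 2)*(w + 1)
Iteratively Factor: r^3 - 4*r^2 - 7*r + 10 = (r - 1)*(r^2 - 3*r - 10) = (r - 5)*(r - 1)*(r + 2)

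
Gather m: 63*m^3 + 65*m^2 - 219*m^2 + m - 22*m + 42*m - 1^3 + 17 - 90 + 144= 63*m^3 - 154*m^2 + 21*m + 70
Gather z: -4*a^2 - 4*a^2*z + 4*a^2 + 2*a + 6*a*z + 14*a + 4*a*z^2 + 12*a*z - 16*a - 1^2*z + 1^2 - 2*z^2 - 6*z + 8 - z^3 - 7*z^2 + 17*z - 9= -z^3 + z^2*(4*a - 9) + z*(-4*a^2 + 18*a + 10)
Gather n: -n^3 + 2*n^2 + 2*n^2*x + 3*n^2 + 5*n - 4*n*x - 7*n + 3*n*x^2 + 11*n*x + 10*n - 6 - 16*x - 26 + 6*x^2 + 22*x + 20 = -n^3 + n^2*(2*x + 5) + n*(3*x^2 + 7*x + 8) + 6*x^2 + 6*x - 12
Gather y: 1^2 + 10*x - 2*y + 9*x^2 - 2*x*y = 9*x^2 + 10*x + y*(-2*x - 2) + 1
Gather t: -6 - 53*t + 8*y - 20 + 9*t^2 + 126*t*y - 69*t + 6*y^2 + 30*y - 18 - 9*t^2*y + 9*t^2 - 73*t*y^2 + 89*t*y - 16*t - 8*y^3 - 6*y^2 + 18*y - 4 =t^2*(18 - 9*y) + t*(-73*y^2 + 215*y - 138) - 8*y^3 + 56*y - 48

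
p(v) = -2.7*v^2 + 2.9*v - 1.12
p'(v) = 2.9 - 5.4*v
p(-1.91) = -16.51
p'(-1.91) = 13.21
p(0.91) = -0.72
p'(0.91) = -2.01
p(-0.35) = -2.47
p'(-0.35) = 4.79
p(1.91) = -5.43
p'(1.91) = -7.41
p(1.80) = -4.65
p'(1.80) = -6.82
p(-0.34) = -2.42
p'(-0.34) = 4.74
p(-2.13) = -19.55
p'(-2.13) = 14.40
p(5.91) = -78.29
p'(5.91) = -29.01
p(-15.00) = -652.12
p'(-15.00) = 83.90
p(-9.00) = -245.92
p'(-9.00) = 51.50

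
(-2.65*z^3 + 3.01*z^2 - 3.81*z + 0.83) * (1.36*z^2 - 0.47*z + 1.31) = -3.604*z^5 + 5.3391*z^4 - 10.0678*z^3 + 6.8626*z^2 - 5.3812*z + 1.0873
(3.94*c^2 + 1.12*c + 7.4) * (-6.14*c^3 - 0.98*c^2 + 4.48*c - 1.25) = -24.1916*c^5 - 10.738*c^4 - 28.8824*c^3 - 7.1594*c^2 + 31.752*c - 9.25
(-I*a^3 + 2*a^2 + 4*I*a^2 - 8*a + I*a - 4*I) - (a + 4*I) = -I*a^3 + 2*a^2 + 4*I*a^2 - 9*a + I*a - 8*I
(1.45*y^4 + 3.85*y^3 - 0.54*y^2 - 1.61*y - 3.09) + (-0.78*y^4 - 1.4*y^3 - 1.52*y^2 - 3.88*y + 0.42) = 0.67*y^4 + 2.45*y^3 - 2.06*y^2 - 5.49*y - 2.67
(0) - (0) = 0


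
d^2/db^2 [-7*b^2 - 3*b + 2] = -14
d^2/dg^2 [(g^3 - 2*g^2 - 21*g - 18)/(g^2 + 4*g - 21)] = 48*(g^3 - 18*g^2 - 9*g - 138)/(g^6 + 12*g^5 - 15*g^4 - 440*g^3 + 315*g^2 + 5292*g - 9261)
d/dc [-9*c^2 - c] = -18*c - 1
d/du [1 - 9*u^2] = -18*u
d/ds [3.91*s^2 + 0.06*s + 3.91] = 7.82*s + 0.06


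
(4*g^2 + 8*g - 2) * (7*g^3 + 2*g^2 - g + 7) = 28*g^5 + 64*g^4 - 2*g^3 + 16*g^2 + 58*g - 14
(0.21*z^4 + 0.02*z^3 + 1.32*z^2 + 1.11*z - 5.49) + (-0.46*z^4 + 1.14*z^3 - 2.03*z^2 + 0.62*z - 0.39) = -0.25*z^4 + 1.16*z^3 - 0.71*z^2 + 1.73*z - 5.88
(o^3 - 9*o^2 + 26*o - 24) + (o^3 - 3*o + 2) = 2*o^3 - 9*o^2 + 23*o - 22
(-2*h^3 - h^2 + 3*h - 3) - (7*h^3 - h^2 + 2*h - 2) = -9*h^3 + h - 1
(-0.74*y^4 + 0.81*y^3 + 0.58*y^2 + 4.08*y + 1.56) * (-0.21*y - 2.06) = 0.1554*y^5 + 1.3543*y^4 - 1.7904*y^3 - 2.0516*y^2 - 8.7324*y - 3.2136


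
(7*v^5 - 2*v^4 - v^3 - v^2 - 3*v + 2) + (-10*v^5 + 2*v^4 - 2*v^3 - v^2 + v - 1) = -3*v^5 - 3*v^3 - 2*v^2 - 2*v + 1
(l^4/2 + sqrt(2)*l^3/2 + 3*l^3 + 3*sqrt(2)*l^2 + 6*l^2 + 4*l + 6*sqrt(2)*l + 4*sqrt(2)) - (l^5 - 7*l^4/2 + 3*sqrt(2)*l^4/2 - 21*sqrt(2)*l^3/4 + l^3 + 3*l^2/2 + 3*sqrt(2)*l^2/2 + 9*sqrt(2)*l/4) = -l^5 - 3*sqrt(2)*l^4/2 + 4*l^4 + 2*l^3 + 23*sqrt(2)*l^3/4 + 3*sqrt(2)*l^2/2 + 9*l^2/2 + 4*l + 15*sqrt(2)*l/4 + 4*sqrt(2)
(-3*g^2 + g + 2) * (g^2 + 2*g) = -3*g^4 - 5*g^3 + 4*g^2 + 4*g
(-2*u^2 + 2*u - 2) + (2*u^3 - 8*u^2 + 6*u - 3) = 2*u^3 - 10*u^2 + 8*u - 5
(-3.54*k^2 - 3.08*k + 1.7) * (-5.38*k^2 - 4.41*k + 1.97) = 19.0452*k^4 + 32.1818*k^3 - 2.537*k^2 - 13.5646*k + 3.349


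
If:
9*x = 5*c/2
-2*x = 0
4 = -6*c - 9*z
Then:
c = 0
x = 0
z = -4/9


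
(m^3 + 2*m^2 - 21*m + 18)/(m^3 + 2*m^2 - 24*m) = (m^2 - 4*m + 3)/(m*(m - 4))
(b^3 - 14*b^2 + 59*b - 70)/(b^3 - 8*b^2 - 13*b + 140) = (b - 2)/(b + 4)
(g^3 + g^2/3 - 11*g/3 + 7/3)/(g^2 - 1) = (3*g^2 + 4*g - 7)/(3*(g + 1))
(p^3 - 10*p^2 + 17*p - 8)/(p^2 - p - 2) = (-p^3 + 10*p^2 - 17*p + 8)/(-p^2 + p + 2)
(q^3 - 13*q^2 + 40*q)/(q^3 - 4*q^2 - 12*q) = (-q^2 + 13*q - 40)/(-q^2 + 4*q + 12)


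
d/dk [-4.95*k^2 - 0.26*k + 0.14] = -9.9*k - 0.26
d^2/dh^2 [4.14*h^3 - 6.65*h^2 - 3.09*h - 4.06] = 24.84*h - 13.3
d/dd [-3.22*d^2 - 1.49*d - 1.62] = -6.44*d - 1.49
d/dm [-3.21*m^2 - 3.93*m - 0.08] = -6.42*m - 3.93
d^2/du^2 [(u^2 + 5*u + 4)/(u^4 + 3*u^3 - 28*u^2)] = 2*(3*u^6 + 39*u^5 + 197*u^4 - 105*u^3 - 2052*u^2 + 1232*u + 9408)/(u^4*(u^6 + 9*u^5 - 57*u^4 - 477*u^3 + 1596*u^2 + 7056*u - 21952))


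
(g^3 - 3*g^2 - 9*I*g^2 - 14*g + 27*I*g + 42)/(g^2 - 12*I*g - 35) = (g^2 - g*(3 + 2*I) + 6*I)/(g - 5*I)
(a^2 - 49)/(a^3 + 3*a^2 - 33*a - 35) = (a - 7)/(a^2 - 4*a - 5)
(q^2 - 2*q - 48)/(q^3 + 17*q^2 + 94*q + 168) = (q - 8)/(q^2 + 11*q + 28)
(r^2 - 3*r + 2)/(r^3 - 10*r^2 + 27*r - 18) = (r - 2)/(r^2 - 9*r + 18)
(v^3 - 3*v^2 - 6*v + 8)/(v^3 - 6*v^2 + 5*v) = (v^2 - 2*v - 8)/(v*(v - 5))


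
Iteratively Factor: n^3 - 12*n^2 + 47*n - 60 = (n - 4)*(n^2 - 8*n + 15) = (n - 4)*(n - 3)*(n - 5)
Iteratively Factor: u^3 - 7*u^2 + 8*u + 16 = (u - 4)*(u^2 - 3*u - 4) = (u - 4)*(u + 1)*(u - 4)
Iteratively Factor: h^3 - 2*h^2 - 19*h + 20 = (h + 4)*(h^2 - 6*h + 5) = (h - 5)*(h + 4)*(h - 1)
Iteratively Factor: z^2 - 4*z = (z - 4)*(z)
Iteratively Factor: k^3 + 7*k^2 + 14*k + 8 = (k + 4)*(k^2 + 3*k + 2) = (k + 1)*(k + 4)*(k + 2)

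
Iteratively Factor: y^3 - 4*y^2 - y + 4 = (y - 4)*(y^2 - 1) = (y - 4)*(y - 1)*(y + 1)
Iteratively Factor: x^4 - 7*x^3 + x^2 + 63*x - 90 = (x - 3)*(x^3 - 4*x^2 - 11*x + 30) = (x - 3)*(x + 3)*(x^2 - 7*x + 10) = (x - 5)*(x - 3)*(x + 3)*(x - 2)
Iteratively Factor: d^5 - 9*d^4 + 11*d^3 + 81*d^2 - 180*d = (d - 5)*(d^4 - 4*d^3 - 9*d^2 + 36*d) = (d - 5)*(d + 3)*(d^3 - 7*d^2 + 12*d) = (d - 5)*(d - 3)*(d + 3)*(d^2 - 4*d) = (d - 5)*(d - 4)*(d - 3)*(d + 3)*(d)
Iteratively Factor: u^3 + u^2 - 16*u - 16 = (u + 4)*(u^2 - 3*u - 4) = (u + 1)*(u + 4)*(u - 4)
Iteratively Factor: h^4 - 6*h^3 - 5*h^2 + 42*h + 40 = (h - 4)*(h^3 - 2*h^2 - 13*h - 10) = (h - 5)*(h - 4)*(h^2 + 3*h + 2) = (h - 5)*(h - 4)*(h + 2)*(h + 1)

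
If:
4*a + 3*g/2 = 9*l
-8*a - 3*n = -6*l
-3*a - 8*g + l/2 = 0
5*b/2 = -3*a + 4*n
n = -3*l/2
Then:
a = 0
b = 0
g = 0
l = 0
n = 0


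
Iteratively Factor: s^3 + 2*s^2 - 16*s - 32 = (s + 4)*(s^2 - 2*s - 8) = (s - 4)*(s + 4)*(s + 2)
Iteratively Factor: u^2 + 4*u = (u + 4)*(u)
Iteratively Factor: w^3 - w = (w + 1)*(w^2 - w) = (w - 1)*(w + 1)*(w)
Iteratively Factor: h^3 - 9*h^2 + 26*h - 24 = (h - 4)*(h^2 - 5*h + 6) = (h - 4)*(h - 3)*(h - 2)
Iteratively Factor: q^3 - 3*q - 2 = (q - 2)*(q^2 + 2*q + 1) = (q - 2)*(q + 1)*(q + 1)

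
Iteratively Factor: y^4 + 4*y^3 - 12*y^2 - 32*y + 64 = (y - 2)*(y^3 + 6*y^2 - 32) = (y - 2)^2*(y^2 + 8*y + 16) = (y - 2)^2*(y + 4)*(y + 4)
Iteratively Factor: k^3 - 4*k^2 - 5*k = (k)*(k^2 - 4*k - 5) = k*(k + 1)*(k - 5)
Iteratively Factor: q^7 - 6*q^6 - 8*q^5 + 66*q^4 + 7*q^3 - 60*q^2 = (q - 4)*(q^6 - 2*q^5 - 16*q^4 + 2*q^3 + 15*q^2) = (q - 4)*(q + 1)*(q^5 - 3*q^4 - 13*q^3 + 15*q^2) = q*(q - 4)*(q + 1)*(q^4 - 3*q^3 - 13*q^2 + 15*q) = q*(q - 4)*(q + 1)*(q + 3)*(q^3 - 6*q^2 + 5*q) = q*(q - 4)*(q - 1)*(q + 1)*(q + 3)*(q^2 - 5*q) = q*(q - 5)*(q - 4)*(q - 1)*(q + 1)*(q + 3)*(q)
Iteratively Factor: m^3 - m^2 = (m)*(m^2 - m) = m*(m - 1)*(m)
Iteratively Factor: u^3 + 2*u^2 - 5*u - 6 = (u + 1)*(u^2 + u - 6) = (u + 1)*(u + 3)*(u - 2)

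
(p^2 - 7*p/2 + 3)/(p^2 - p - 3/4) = 2*(p - 2)/(2*p + 1)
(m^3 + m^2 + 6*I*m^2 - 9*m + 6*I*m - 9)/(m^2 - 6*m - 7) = (m^2 + 6*I*m - 9)/(m - 7)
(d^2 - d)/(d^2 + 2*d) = (d - 1)/(d + 2)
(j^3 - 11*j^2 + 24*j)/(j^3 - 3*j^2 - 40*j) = (j - 3)/(j + 5)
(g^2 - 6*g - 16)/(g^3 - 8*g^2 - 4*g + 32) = 1/(g - 2)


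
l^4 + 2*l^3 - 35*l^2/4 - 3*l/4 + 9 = (l - 3/2)^2*(l + 1)*(l + 4)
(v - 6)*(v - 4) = v^2 - 10*v + 24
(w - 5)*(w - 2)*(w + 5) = w^3 - 2*w^2 - 25*w + 50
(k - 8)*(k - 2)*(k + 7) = k^3 - 3*k^2 - 54*k + 112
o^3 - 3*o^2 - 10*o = o*(o - 5)*(o + 2)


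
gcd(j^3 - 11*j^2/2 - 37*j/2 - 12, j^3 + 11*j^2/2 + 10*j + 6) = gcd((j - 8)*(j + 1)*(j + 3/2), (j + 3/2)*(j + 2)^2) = j + 3/2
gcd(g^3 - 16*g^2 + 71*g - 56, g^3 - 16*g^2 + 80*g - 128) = g - 8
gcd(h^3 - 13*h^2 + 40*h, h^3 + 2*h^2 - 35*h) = h^2 - 5*h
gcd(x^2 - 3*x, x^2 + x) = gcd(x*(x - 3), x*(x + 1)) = x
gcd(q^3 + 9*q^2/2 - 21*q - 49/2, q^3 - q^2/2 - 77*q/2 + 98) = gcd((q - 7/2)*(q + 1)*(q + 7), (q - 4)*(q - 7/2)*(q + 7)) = q^2 + 7*q/2 - 49/2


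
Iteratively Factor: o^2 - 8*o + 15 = (o - 5)*(o - 3)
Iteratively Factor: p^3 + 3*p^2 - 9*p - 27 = (p + 3)*(p^2 - 9) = (p - 3)*(p + 3)*(p + 3)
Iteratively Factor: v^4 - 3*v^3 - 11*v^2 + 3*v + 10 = (v + 2)*(v^3 - 5*v^2 - v + 5) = (v - 5)*(v + 2)*(v^2 - 1) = (v - 5)*(v + 1)*(v + 2)*(v - 1)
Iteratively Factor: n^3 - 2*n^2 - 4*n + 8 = (n - 2)*(n^2 - 4) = (n - 2)^2*(n + 2)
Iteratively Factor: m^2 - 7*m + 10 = (m - 2)*(m - 5)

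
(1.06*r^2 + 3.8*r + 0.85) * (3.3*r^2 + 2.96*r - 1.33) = 3.498*r^4 + 15.6776*r^3 + 12.6432*r^2 - 2.538*r - 1.1305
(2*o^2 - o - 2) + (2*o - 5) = 2*o^2 + o - 7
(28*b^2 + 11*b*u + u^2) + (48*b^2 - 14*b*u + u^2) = 76*b^2 - 3*b*u + 2*u^2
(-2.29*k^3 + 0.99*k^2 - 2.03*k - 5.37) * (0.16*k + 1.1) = -0.3664*k^4 - 2.3606*k^3 + 0.7642*k^2 - 3.0922*k - 5.907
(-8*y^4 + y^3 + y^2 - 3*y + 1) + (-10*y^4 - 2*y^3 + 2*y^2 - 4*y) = -18*y^4 - y^3 + 3*y^2 - 7*y + 1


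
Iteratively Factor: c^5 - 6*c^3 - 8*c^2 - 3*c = (c + 1)*(c^4 - c^3 - 5*c^2 - 3*c) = (c + 1)^2*(c^3 - 2*c^2 - 3*c) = (c - 3)*(c + 1)^2*(c^2 + c) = c*(c - 3)*(c + 1)^2*(c + 1)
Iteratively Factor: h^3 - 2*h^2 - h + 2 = (h + 1)*(h^2 - 3*h + 2) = (h - 1)*(h + 1)*(h - 2)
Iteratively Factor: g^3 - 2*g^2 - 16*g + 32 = (g - 2)*(g^2 - 16) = (g - 4)*(g - 2)*(g + 4)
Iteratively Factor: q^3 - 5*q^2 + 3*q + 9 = (q - 3)*(q^2 - 2*q - 3) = (q - 3)^2*(q + 1)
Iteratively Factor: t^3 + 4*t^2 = (t)*(t^2 + 4*t) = t*(t + 4)*(t)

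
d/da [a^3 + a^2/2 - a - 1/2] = 3*a^2 + a - 1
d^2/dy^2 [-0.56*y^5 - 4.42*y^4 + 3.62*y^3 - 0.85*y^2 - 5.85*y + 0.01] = -11.2*y^3 - 53.04*y^2 + 21.72*y - 1.7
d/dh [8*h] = 8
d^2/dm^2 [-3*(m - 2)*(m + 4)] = -6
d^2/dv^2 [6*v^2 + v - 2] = 12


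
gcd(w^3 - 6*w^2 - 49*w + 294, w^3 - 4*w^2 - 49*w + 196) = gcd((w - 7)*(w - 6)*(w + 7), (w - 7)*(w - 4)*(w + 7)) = w^2 - 49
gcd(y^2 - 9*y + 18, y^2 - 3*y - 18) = y - 6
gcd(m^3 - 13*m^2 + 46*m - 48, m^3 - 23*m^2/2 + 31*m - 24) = m^2 - 10*m + 16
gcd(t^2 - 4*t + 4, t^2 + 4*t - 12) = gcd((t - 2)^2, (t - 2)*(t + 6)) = t - 2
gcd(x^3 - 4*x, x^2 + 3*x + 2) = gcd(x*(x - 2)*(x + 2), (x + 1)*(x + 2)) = x + 2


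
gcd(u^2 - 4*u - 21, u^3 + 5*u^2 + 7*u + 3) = u + 3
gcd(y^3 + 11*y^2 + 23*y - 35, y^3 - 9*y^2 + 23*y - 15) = y - 1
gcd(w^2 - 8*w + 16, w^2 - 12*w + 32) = w - 4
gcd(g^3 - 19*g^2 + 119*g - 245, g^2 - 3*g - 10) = g - 5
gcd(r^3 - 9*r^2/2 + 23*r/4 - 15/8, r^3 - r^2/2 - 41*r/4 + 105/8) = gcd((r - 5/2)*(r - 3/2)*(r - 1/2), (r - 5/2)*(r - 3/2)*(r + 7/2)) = r^2 - 4*r + 15/4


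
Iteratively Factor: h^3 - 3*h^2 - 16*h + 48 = (h - 3)*(h^2 - 16) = (h - 4)*(h - 3)*(h + 4)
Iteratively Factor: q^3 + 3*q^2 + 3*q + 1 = (q + 1)*(q^2 + 2*q + 1) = (q + 1)^2*(q + 1)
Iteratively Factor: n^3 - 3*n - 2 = (n + 1)*(n^2 - n - 2) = (n - 2)*(n + 1)*(n + 1)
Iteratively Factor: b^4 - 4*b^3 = (b)*(b^3 - 4*b^2) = b*(b - 4)*(b^2) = b^2*(b - 4)*(b)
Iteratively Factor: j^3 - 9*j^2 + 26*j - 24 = (j - 4)*(j^2 - 5*j + 6) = (j - 4)*(j - 3)*(j - 2)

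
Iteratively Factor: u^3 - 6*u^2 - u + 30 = (u - 3)*(u^2 - 3*u - 10) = (u - 3)*(u + 2)*(u - 5)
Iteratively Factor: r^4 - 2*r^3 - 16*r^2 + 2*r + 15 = (r + 3)*(r^3 - 5*r^2 - r + 5) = (r + 1)*(r + 3)*(r^2 - 6*r + 5) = (r - 5)*(r + 1)*(r + 3)*(r - 1)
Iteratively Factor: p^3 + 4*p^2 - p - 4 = (p + 1)*(p^2 + 3*p - 4) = (p + 1)*(p + 4)*(p - 1)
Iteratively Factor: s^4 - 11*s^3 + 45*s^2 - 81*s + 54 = (s - 3)*(s^3 - 8*s^2 + 21*s - 18) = (s - 3)*(s - 2)*(s^2 - 6*s + 9) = (s - 3)^2*(s - 2)*(s - 3)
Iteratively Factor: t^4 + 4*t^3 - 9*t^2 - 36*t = (t + 4)*(t^3 - 9*t) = (t - 3)*(t + 4)*(t^2 + 3*t) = (t - 3)*(t + 3)*(t + 4)*(t)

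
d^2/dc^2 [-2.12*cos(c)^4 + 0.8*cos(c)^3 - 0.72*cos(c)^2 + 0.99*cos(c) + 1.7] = 33.92*cos(c)^4 - 7.2*cos(c)^3 - 22.56*cos(c)^2 + 3.81*cos(c) - 1.44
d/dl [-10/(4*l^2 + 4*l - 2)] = 10*(2*l + 1)/(2*l^2 + 2*l - 1)^2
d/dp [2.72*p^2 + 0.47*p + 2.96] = 5.44*p + 0.47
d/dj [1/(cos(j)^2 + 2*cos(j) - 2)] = 2*(cos(j) + 1)*sin(j)/(cos(j)^2 + 2*cos(j) - 2)^2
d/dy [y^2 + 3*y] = 2*y + 3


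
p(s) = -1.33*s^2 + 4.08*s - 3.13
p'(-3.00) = 12.06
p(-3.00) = -27.34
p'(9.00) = -19.86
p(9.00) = -74.14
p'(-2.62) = 11.05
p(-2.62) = -22.95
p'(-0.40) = 5.14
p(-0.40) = -4.97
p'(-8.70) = 27.22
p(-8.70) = -139.29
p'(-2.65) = 11.13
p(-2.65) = -23.28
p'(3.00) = -3.90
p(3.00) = -2.86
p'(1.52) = 0.04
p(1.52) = -0.00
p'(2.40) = -2.30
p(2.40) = -1.00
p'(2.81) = -3.39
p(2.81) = -2.17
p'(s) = 4.08 - 2.66*s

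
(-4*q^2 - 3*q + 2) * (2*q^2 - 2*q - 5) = -8*q^4 + 2*q^3 + 30*q^2 + 11*q - 10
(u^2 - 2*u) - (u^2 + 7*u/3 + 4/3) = -13*u/3 - 4/3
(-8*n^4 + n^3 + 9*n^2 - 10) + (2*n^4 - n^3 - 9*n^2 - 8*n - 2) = -6*n^4 - 8*n - 12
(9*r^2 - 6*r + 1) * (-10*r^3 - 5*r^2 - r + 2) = -90*r^5 + 15*r^4 + 11*r^3 + 19*r^2 - 13*r + 2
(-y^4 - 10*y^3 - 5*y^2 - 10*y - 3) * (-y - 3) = y^5 + 13*y^4 + 35*y^3 + 25*y^2 + 33*y + 9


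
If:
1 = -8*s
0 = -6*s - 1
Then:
No Solution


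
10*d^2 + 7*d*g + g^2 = (2*d + g)*(5*d + g)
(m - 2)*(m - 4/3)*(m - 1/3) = m^3 - 11*m^2/3 + 34*m/9 - 8/9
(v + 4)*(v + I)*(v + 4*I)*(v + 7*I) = v^4 + 4*v^3 + 12*I*v^3 - 39*v^2 + 48*I*v^2 - 156*v - 28*I*v - 112*I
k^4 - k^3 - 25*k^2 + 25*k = k*(k - 5)*(k - 1)*(k + 5)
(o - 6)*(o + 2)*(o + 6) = o^3 + 2*o^2 - 36*o - 72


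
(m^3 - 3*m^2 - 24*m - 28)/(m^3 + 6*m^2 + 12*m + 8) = (m - 7)/(m + 2)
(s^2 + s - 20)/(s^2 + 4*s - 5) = (s - 4)/(s - 1)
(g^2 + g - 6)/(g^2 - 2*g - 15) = (g - 2)/(g - 5)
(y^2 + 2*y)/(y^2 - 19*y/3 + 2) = 3*y*(y + 2)/(3*y^2 - 19*y + 6)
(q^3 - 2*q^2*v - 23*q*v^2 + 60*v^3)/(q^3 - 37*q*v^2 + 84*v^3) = (q + 5*v)/(q + 7*v)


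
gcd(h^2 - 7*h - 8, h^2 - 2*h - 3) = h + 1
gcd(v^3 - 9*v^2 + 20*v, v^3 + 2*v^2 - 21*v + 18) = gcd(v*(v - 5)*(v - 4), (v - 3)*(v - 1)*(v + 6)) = 1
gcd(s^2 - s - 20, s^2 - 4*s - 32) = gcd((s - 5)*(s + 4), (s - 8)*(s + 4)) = s + 4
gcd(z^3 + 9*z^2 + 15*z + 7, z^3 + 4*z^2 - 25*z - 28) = z^2 + 8*z + 7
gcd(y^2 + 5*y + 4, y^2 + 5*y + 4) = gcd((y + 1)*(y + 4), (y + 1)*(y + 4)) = y^2 + 5*y + 4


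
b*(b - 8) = b^2 - 8*b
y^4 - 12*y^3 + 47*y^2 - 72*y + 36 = (y - 6)*(y - 3)*(y - 2)*(y - 1)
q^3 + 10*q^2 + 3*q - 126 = (q - 3)*(q + 6)*(q + 7)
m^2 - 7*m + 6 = (m - 6)*(m - 1)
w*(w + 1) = w^2 + w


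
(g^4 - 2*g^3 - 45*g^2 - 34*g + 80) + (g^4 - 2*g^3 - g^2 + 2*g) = 2*g^4 - 4*g^3 - 46*g^2 - 32*g + 80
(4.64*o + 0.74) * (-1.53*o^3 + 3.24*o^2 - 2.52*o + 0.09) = -7.0992*o^4 + 13.9014*o^3 - 9.2952*o^2 - 1.4472*o + 0.0666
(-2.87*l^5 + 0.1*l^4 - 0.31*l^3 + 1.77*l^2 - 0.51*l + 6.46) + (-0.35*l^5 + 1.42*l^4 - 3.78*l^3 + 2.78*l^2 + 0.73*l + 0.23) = -3.22*l^5 + 1.52*l^4 - 4.09*l^3 + 4.55*l^2 + 0.22*l + 6.69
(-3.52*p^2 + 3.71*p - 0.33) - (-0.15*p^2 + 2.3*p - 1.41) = -3.37*p^2 + 1.41*p + 1.08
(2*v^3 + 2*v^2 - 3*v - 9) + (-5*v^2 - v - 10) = 2*v^3 - 3*v^2 - 4*v - 19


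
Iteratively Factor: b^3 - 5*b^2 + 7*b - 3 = (b - 1)*(b^2 - 4*b + 3) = (b - 1)^2*(b - 3)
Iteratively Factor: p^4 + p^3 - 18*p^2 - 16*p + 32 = (p + 4)*(p^3 - 3*p^2 - 6*p + 8) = (p + 2)*(p + 4)*(p^2 - 5*p + 4) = (p - 4)*(p + 2)*(p + 4)*(p - 1)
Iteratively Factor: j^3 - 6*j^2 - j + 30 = (j + 2)*(j^2 - 8*j + 15) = (j - 3)*(j + 2)*(j - 5)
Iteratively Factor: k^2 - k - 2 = (k + 1)*(k - 2)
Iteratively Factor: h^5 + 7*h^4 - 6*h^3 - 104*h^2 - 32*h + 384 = (h - 3)*(h^4 + 10*h^3 + 24*h^2 - 32*h - 128) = (h - 3)*(h + 4)*(h^3 + 6*h^2 - 32) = (h - 3)*(h - 2)*(h + 4)*(h^2 + 8*h + 16) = (h - 3)*(h - 2)*(h + 4)^2*(h + 4)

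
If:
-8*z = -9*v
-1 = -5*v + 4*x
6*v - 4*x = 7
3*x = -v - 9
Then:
No Solution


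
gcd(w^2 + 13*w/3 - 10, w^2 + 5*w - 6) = w + 6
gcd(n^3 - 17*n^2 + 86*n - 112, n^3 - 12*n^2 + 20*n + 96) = n - 8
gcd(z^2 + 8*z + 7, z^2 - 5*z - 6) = z + 1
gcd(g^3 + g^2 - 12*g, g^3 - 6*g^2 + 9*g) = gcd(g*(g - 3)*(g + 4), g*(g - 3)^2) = g^2 - 3*g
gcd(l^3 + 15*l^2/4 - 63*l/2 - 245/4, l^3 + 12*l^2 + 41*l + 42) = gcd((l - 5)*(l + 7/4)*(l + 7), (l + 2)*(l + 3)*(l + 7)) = l + 7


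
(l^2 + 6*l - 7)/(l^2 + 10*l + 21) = (l - 1)/(l + 3)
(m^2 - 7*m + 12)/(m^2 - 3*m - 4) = (m - 3)/(m + 1)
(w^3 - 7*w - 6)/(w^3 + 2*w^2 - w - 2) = (w - 3)/(w - 1)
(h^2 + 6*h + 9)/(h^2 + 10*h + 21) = (h + 3)/(h + 7)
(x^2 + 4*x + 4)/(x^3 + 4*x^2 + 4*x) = 1/x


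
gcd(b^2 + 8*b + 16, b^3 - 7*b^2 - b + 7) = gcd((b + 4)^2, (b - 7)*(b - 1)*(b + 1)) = 1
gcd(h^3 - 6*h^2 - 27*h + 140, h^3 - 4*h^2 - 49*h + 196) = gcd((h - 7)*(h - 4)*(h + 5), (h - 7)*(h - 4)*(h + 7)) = h^2 - 11*h + 28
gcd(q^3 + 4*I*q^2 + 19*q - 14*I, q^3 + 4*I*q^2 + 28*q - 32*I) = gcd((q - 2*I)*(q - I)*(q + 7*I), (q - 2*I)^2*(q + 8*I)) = q - 2*I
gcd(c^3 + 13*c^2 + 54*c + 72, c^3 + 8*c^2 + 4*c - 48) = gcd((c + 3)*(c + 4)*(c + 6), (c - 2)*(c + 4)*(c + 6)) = c^2 + 10*c + 24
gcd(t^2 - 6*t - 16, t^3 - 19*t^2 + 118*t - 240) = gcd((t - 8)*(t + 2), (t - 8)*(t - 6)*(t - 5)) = t - 8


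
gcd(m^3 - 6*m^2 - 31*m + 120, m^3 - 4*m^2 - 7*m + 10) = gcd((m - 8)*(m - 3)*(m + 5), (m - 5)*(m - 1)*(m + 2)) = 1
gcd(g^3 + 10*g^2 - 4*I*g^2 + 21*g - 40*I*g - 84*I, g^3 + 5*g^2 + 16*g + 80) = g - 4*I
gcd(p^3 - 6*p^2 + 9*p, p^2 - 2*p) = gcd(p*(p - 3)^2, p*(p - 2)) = p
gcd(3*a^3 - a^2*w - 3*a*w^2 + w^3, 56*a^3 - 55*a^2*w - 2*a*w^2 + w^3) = -a + w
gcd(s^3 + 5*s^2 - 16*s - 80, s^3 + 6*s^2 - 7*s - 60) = s^2 + 9*s + 20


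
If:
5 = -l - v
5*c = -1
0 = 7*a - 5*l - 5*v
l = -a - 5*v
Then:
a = -25/7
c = -1/5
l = -50/7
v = 15/7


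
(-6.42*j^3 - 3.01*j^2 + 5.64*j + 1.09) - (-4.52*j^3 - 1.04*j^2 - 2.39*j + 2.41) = -1.9*j^3 - 1.97*j^2 + 8.03*j - 1.32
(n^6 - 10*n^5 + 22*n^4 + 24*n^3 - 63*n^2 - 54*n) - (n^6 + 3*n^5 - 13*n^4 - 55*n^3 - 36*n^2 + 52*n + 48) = -13*n^5 + 35*n^4 + 79*n^3 - 27*n^2 - 106*n - 48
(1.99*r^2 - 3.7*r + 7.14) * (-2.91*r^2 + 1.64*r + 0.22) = -5.7909*r^4 + 14.0306*r^3 - 26.4076*r^2 + 10.8956*r + 1.5708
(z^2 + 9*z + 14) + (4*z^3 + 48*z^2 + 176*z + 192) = 4*z^3 + 49*z^2 + 185*z + 206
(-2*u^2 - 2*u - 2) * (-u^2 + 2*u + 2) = 2*u^4 - 2*u^3 - 6*u^2 - 8*u - 4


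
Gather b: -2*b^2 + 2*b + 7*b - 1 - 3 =-2*b^2 + 9*b - 4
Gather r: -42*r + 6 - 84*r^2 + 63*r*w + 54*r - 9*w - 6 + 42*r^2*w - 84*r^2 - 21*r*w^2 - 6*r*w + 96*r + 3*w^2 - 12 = r^2*(42*w - 168) + r*(-21*w^2 + 57*w + 108) + 3*w^2 - 9*w - 12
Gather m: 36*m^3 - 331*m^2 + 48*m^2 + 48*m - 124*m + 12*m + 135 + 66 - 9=36*m^3 - 283*m^2 - 64*m + 192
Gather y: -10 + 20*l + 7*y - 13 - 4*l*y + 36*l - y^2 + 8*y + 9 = 56*l - y^2 + y*(15 - 4*l) - 14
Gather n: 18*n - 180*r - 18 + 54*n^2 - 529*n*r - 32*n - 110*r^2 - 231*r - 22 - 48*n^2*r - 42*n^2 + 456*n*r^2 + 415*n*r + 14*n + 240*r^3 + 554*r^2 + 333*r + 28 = n^2*(12 - 48*r) + n*(456*r^2 - 114*r) + 240*r^3 + 444*r^2 - 78*r - 12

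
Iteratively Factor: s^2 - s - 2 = (s - 2)*(s + 1)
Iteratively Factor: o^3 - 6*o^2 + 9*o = (o - 3)*(o^2 - 3*o) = o*(o - 3)*(o - 3)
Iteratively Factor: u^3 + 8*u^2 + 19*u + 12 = (u + 3)*(u^2 + 5*u + 4) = (u + 3)*(u + 4)*(u + 1)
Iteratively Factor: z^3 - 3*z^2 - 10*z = (z + 2)*(z^2 - 5*z) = (z - 5)*(z + 2)*(z)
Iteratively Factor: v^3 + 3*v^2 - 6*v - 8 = (v + 4)*(v^2 - v - 2) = (v - 2)*(v + 4)*(v + 1)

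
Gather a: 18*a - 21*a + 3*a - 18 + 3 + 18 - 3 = 0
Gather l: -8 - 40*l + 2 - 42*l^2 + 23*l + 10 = -42*l^2 - 17*l + 4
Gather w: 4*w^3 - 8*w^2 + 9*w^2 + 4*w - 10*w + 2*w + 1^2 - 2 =4*w^3 + w^2 - 4*w - 1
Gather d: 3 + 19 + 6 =28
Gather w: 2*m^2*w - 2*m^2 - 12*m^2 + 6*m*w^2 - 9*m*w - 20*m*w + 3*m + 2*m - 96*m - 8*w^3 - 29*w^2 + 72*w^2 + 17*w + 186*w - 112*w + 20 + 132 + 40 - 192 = -14*m^2 - 91*m - 8*w^3 + w^2*(6*m + 43) + w*(2*m^2 - 29*m + 91)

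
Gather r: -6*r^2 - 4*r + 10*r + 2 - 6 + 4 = -6*r^2 + 6*r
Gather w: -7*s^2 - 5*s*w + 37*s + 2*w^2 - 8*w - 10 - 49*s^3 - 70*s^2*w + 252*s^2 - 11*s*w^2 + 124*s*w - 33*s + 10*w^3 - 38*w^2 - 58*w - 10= -49*s^3 + 245*s^2 + 4*s + 10*w^3 + w^2*(-11*s - 36) + w*(-70*s^2 + 119*s - 66) - 20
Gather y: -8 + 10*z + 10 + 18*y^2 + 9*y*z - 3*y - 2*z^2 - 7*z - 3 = 18*y^2 + y*(9*z - 3) - 2*z^2 + 3*z - 1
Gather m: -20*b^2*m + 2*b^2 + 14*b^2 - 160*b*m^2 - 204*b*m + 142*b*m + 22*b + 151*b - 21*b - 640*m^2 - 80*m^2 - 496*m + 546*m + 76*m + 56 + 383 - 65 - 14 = 16*b^2 + 152*b + m^2*(-160*b - 720) + m*(-20*b^2 - 62*b + 126) + 360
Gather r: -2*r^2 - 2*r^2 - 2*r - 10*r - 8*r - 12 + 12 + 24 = -4*r^2 - 20*r + 24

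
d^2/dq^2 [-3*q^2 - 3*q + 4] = -6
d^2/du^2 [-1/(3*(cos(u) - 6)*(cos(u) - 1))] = (4*sin(u)^4 - 27*sin(u)^2 + 273*cos(u)/4 - 21*cos(3*u)/4 - 63)/(3*(cos(u) - 6)^3*(cos(u) - 1)^3)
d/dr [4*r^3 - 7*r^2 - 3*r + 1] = 12*r^2 - 14*r - 3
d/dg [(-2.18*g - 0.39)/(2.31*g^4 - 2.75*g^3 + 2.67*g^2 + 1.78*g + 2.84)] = (15.1074*g^4 - 8.3864*g^3 + 2.6031*g^2 + 2.0826*g - 5.497)/(5.3361*g^8 - 12.705*g^7 + 19.8979*g^6 - 6.4614*g^5 + 10.4597*g^4 - 6.1148*g^3 + 18.334*g^2 + 10.1104*g + 8.0656)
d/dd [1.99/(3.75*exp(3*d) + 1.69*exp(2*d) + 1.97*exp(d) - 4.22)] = (-22.3875*exp(2*d) - 6.7262*exp(d) - 3.9203)*exp(d)/(3.75*exp(3*d) + 1.69*exp(2*d) + 1.97*exp(d) - 4.22)^2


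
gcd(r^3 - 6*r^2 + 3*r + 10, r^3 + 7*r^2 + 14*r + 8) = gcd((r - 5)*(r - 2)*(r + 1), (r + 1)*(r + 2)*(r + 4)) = r + 1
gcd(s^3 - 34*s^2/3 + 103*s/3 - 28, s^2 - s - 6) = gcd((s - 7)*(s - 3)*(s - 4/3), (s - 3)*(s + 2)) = s - 3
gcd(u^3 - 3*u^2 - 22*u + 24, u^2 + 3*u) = 1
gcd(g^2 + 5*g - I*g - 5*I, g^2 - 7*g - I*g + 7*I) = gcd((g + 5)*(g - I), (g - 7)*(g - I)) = g - I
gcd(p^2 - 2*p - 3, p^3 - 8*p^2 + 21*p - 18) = p - 3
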